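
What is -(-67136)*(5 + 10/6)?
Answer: 1342720/3 ≈ 4.4757e+5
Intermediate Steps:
-(-67136)*(5 + 10/6) = -(-67136)*(5 + 10*(⅙)) = -(-67136)*(5 + 5/3) = -(-67136)*20/3 = -8392*(-160/3) = 1342720/3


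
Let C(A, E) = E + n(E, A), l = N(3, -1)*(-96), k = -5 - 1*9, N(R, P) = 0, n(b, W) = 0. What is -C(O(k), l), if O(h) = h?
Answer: 0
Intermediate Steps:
k = -14 (k = -5 - 9 = -14)
l = 0 (l = 0*(-96) = 0)
C(A, E) = E (C(A, E) = E + 0 = E)
-C(O(k), l) = -1*0 = 0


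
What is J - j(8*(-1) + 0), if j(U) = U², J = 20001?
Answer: 19937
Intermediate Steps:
J - j(8*(-1) + 0) = 20001 - (8*(-1) + 0)² = 20001 - (-8 + 0)² = 20001 - 1*(-8)² = 20001 - 1*64 = 20001 - 64 = 19937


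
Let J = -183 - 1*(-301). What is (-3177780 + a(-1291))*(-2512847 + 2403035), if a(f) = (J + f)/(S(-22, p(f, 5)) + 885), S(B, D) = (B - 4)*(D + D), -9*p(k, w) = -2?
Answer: 2743162963712244/7861 ≈ 3.4896e+11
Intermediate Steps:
p(k, w) = 2/9 (p(k, w) = -⅑*(-2) = 2/9)
S(B, D) = 2*D*(-4 + B) (S(B, D) = (-4 + B)*(2*D) = 2*D*(-4 + B))
J = 118 (J = -183 + 301 = 118)
a(f) = 1062/7861 + 9*f/7861 (a(f) = (118 + f)/(2*(2/9)*(-4 - 22) + 885) = (118 + f)/(2*(2/9)*(-26) + 885) = (118 + f)/(-104/9 + 885) = (118 + f)/(7861/9) = (118 + f)*(9/7861) = 1062/7861 + 9*f/7861)
(-3177780 + a(-1291))*(-2512847 + 2403035) = (-3177780 + (1062/7861 + (9/7861)*(-1291)))*(-2512847 + 2403035) = (-3177780 + (1062/7861 - 11619/7861))*(-109812) = (-3177780 - 10557/7861)*(-109812) = -24980539137/7861*(-109812) = 2743162963712244/7861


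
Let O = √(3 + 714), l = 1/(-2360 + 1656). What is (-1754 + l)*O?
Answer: -1234817*√717/704 ≈ -46967.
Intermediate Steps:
l = -1/704 (l = 1/(-704) = -1/704 ≈ -0.0014205)
O = √717 ≈ 26.777
(-1754 + l)*O = (-1754 - 1/704)*√717 = -1234817*√717/704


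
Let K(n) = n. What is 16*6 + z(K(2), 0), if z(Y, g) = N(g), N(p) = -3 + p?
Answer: 93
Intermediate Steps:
z(Y, g) = -3 + g
16*6 + z(K(2), 0) = 16*6 + (-3 + 0) = 96 - 3 = 93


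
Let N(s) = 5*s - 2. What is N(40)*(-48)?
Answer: -9504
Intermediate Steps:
N(s) = -2 + 5*s
N(40)*(-48) = (-2 + 5*40)*(-48) = (-2 + 200)*(-48) = 198*(-48) = -9504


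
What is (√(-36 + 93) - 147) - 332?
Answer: -479 + √57 ≈ -471.45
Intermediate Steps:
(√(-36 + 93) - 147) - 332 = (√57 - 147) - 332 = (-147 + √57) - 332 = -479 + √57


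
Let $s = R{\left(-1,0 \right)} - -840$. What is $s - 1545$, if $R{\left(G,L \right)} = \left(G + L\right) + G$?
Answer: $-707$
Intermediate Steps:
$R{\left(G,L \right)} = L + 2 G$
$s = 838$ ($s = \left(0 + 2 \left(-1\right)\right) - -840 = \left(0 - 2\right) + 840 = -2 + 840 = 838$)
$s - 1545 = 838 - 1545 = -707$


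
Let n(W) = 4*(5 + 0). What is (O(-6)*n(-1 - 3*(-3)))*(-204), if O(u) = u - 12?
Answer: 73440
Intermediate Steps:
O(u) = -12 + u
n(W) = 20 (n(W) = 4*5 = 20)
(O(-6)*n(-1 - 3*(-3)))*(-204) = ((-12 - 6)*20)*(-204) = -18*20*(-204) = -360*(-204) = 73440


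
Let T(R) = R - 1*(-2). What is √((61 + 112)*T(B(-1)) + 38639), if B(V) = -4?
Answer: √38293 ≈ 195.69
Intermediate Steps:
T(R) = 2 + R (T(R) = R + 2 = 2 + R)
√((61 + 112)*T(B(-1)) + 38639) = √((61 + 112)*(2 - 4) + 38639) = √(173*(-2) + 38639) = √(-346 + 38639) = √38293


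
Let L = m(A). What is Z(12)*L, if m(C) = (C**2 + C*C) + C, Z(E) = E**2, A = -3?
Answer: 2160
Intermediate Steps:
m(C) = C + 2*C**2 (m(C) = (C**2 + C**2) + C = 2*C**2 + C = C + 2*C**2)
L = 15 (L = -3*(1 + 2*(-3)) = -3*(1 - 6) = -3*(-5) = 15)
Z(12)*L = 12**2*15 = 144*15 = 2160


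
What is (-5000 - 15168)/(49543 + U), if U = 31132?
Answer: -20168/80675 ≈ -0.24999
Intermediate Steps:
(-5000 - 15168)/(49543 + U) = (-5000 - 15168)/(49543 + 31132) = -20168/80675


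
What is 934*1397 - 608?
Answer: 1304190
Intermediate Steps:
934*1397 - 608 = 1304798 - 608 = 1304190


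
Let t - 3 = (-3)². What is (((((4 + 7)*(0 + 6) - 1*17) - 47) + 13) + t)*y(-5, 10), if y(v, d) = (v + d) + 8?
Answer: 351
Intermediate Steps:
t = 12 (t = 3 + (-3)² = 3 + 9 = 12)
y(v, d) = 8 + d + v (y(v, d) = (d + v) + 8 = 8 + d + v)
(((((4 + 7)*(0 + 6) - 1*17) - 47) + 13) + t)*y(-5, 10) = (((((4 + 7)*(0 + 6) - 1*17) - 47) + 13) + 12)*(8 + 10 - 5) = ((((11*6 - 17) - 47) + 13) + 12)*13 = ((((66 - 17) - 47) + 13) + 12)*13 = (((49 - 47) + 13) + 12)*13 = ((2 + 13) + 12)*13 = (15 + 12)*13 = 27*13 = 351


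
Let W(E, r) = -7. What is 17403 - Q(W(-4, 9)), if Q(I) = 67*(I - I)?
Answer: 17403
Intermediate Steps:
Q(I) = 0 (Q(I) = 67*0 = 0)
17403 - Q(W(-4, 9)) = 17403 - 1*0 = 17403 + 0 = 17403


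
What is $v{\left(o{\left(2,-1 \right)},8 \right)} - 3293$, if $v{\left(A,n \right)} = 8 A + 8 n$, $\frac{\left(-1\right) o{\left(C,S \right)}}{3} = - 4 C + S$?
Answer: $-3013$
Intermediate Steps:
$o{\left(C,S \right)} = - 3 S + 12 C$ ($o{\left(C,S \right)} = - 3 \left(- 4 C + S\right) = - 3 \left(S - 4 C\right) = - 3 S + 12 C$)
$v{\left(o{\left(2,-1 \right)},8 \right)} - 3293 = \left(8 \left(\left(-3\right) \left(-1\right) + 12 \cdot 2\right) + 8 \cdot 8\right) - 3293 = \left(8 \left(3 + 24\right) + 64\right) - 3293 = \left(8 \cdot 27 + 64\right) - 3293 = \left(216 + 64\right) - 3293 = 280 - 3293 = -3013$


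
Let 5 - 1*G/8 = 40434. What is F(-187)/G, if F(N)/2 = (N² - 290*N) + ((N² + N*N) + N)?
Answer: -79475/80858 ≈ -0.98290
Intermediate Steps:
G = -323432 (G = 40 - 8*40434 = 40 - 323472 = -323432)
F(N) = -578*N + 6*N² (F(N) = 2*((N² - 290*N) + ((N² + N*N) + N)) = 2*((N² - 290*N) + ((N² + N²) + N)) = 2*((N² - 290*N) + (2*N² + N)) = 2*((N² - 290*N) + (N + 2*N²)) = 2*(-289*N + 3*N²) = -578*N + 6*N²)
F(-187)/G = (2*(-187)*(-289 + 3*(-187)))/(-323432) = (2*(-187)*(-289 - 561))*(-1/323432) = (2*(-187)*(-850))*(-1/323432) = 317900*(-1/323432) = -79475/80858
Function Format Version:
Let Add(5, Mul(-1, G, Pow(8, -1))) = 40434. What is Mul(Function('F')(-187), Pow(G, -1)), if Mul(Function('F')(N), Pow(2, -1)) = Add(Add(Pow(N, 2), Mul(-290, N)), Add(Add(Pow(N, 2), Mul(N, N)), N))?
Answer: Rational(-79475, 80858) ≈ -0.98290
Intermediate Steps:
G = -323432 (G = Add(40, Mul(-8, 40434)) = Add(40, -323472) = -323432)
Function('F')(N) = Add(Mul(-578, N), Mul(6, Pow(N, 2))) (Function('F')(N) = Mul(2, Add(Add(Pow(N, 2), Mul(-290, N)), Add(Add(Pow(N, 2), Mul(N, N)), N))) = Mul(2, Add(Add(Pow(N, 2), Mul(-290, N)), Add(Add(Pow(N, 2), Pow(N, 2)), N))) = Mul(2, Add(Add(Pow(N, 2), Mul(-290, N)), Add(Mul(2, Pow(N, 2)), N))) = Mul(2, Add(Add(Pow(N, 2), Mul(-290, N)), Add(N, Mul(2, Pow(N, 2))))) = Mul(2, Add(Mul(-289, N), Mul(3, Pow(N, 2)))) = Add(Mul(-578, N), Mul(6, Pow(N, 2))))
Mul(Function('F')(-187), Pow(G, -1)) = Mul(Mul(2, -187, Add(-289, Mul(3, -187))), Pow(-323432, -1)) = Mul(Mul(2, -187, Add(-289, -561)), Rational(-1, 323432)) = Mul(Mul(2, -187, -850), Rational(-1, 323432)) = Mul(317900, Rational(-1, 323432)) = Rational(-79475, 80858)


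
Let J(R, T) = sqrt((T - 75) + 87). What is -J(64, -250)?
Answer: -I*sqrt(238) ≈ -15.427*I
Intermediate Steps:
J(R, T) = sqrt(12 + T) (J(R, T) = sqrt((-75 + T) + 87) = sqrt(12 + T))
-J(64, -250) = -sqrt(12 - 250) = -sqrt(-238) = -I*sqrt(238)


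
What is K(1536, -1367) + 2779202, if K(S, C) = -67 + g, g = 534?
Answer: 2779669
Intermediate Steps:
K(S, C) = 467 (K(S, C) = -67 + 534 = 467)
K(1536, -1367) + 2779202 = 467 + 2779202 = 2779669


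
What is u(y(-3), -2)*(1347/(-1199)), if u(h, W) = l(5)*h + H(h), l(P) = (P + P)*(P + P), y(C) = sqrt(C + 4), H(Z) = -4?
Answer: -129312/1199 ≈ -107.85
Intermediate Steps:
y(C) = sqrt(4 + C)
l(P) = 4*P**2 (l(P) = (2*P)*(2*P) = 4*P**2)
u(h, W) = -4 + 100*h (u(h, W) = (4*5**2)*h - 4 = (4*25)*h - 4 = 100*h - 4 = -4 + 100*h)
u(y(-3), -2)*(1347/(-1199)) = (-4 + 100*sqrt(4 - 3))*(1347/(-1199)) = (-4 + 100*sqrt(1))*(1347*(-1/1199)) = (-4 + 100*1)*(-1347/1199) = (-4 + 100)*(-1347/1199) = 96*(-1347/1199) = -129312/1199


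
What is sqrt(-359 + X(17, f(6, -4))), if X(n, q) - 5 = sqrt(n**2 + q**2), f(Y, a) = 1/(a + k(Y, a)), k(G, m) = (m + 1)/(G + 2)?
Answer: sqrt(-433650 + 35*sqrt(354089))/35 ≈ 18.358*I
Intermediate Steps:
k(G, m) = (1 + m)/(2 + G)
f(Y, a) = 1/(a + (1 + a)/(2 + Y))
X(n, q) = 5 + sqrt(n**2 + q**2)
sqrt(-359 + X(17, f(6, -4))) = sqrt(-359 + (5 + sqrt(17**2 + ((2 + 6)/(1 - 4 - 4*(2 + 6)))**2))) = sqrt(-359 + (5 + sqrt(289 + (8/(1 - 4 - 4*8))**2))) = sqrt(-359 + (5 + sqrt(289 + (8/(1 - 4 - 32))**2))) = sqrt(-359 + (5 + sqrt(289 + (8/(-35))**2))) = sqrt(-359 + (5 + sqrt(289 + (-1/35*8)**2))) = sqrt(-359 + (5 + sqrt(289 + (-8/35)**2))) = sqrt(-359 + (5 + sqrt(289 + 64/1225))) = sqrt(-359 + (5 + sqrt(354089/1225))) = sqrt(-359 + (5 + sqrt(354089)/35)) = sqrt(-354 + sqrt(354089)/35)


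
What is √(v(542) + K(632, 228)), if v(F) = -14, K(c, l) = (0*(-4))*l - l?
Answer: 11*I*√2 ≈ 15.556*I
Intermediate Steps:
K(c, l) = -l (K(c, l) = 0*l - l = 0 - l = -l)
√(v(542) + K(632, 228)) = √(-14 - 1*228) = √(-14 - 228) = √(-242) = 11*I*√2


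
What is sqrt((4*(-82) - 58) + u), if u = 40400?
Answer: 9*sqrt(494) ≈ 200.03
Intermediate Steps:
sqrt((4*(-82) - 58) + u) = sqrt((4*(-82) - 58) + 40400) = sqrt((-328 - 58) + 40400) = sqrt(-386 + 40400) = sqrt(40014) = 9*sqrt(494)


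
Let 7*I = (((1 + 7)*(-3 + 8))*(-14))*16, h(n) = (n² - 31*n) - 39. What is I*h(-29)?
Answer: -2177280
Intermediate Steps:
h(n) = -39 + n² - 31*n
I = -1280 (I = ((((1 + 7)*(-3 + 8))*(-14))*16)/7 = (((8*5)*(-14))*16)/7 = ((40*(-14))*16)/7 = (-560*16)/7 = (⅐)*(-8960) = -1280)
I*h(-29) = -1280*(-39 + (-29)² - 31*(-29)) = -1280*(-39 + 841 + 899) = -1280*1701 = -2177280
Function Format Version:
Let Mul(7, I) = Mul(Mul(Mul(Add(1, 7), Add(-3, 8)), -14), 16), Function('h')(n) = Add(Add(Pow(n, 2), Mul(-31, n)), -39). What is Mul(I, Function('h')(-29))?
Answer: -2177280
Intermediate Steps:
Function('h')(n) = Add(-39, Pow(n, 2), Mul(-31, n))
I = -1280 (I = Mul(Rational(1, 7), Mul(Mul(Mul(Add(1, 7), Add(-3, 8)), -14), 16)) = Mul(Rational(1, 7), Mul(Mul(Mul(8, 5), -14), 16)) = Mul(Rational(1, 7), Mul(Mul(40, -14), 16)) = Mul(Rational(1, 7), Mul(-560, 16)) = Mul(Rational(1, 7), -8960) = -1280)
Mul(I, Function('h')(-29)) = Mul(-1280, Add(-39, Pow(-29, 2), Mul(-31, -29))) = Mul(-1280, Add(-39, 841, 899)) = Mul(-1280, 1701) = -2177280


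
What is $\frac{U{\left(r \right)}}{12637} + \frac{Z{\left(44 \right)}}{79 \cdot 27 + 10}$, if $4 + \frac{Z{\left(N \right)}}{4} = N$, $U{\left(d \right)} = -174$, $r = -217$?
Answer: $\frac{1649038}{27081091} \approx 0.060893$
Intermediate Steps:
$Z{\left(N \right)} = -16 + 4 N$
$\frac{U{\left(r \right)}}{12637} + \frac{Z{\left(44 \right)}}{79 \cdot 27 + 10} = - \frac{174}{12637} + \frac{-16 + 4 \cdot 44}{79 \cdot 27 + 10} = \left(-174\right) \frac{1}{12637} + \frac{-16 + 176}{2133 + 10} = - \frac{174}{12637} + \frac{160}{2143} = \frac{1649038}{27081091}$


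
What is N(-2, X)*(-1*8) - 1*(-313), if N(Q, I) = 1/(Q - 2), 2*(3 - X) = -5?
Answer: 315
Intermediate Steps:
X = 11/2 (X = 3 - 1/2*(-5) = 3 + 5/2 = 11/2 ≈ 5.5000)
N(Q, I) = 1/(-2 + Q)
N(-2, X)*(-1*8) - 1*(-313) = (-1*8)/(-2 - 2) - 1*(-313) = -8/(-4) + 313 = -1/4*(-8) + 313 = 2 + 313 = 315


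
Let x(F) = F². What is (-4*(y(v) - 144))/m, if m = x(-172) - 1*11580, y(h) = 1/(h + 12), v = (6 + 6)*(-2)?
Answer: 247/7716 ≈ 0.032011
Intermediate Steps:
v = -24 (v = 12*(-2) = -24)
y(h) = 1/(12 + h)
m = 18004 (m = (-172)² - 1*11580 = 29584 - 11580 = 18004)
(-4*(y(v) - 144))/m = -4*(1/(12 - 24) - 144)/18004 = -4*(1/(-12) - 144)*(1/18004) = -4*(-1/12 - 144)*(1/18004) = -4*(-1729/12)*(1/18004) = (1729/3)*(1/18004) = 247/7716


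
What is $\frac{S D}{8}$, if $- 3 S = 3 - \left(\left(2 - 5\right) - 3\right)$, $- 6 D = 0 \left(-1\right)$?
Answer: $0$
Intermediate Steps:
$D = 0$ ($D = - \frac{0 \left(-1\right)}{6} = \left(- \frac{1}{6}\right) 0 = 0$)
$S = -3$ ($S = - \frac{3 - \left(\left(2 - 5\right) - 3\right)}{3} = - \frac{3 - \left(-3 - 3\right)}{3} = - \frac{3 - -6}{3} = - \frac{3 + 6}{3} = \left(- \frac{1}{3}\right) 9 = -3$)
$\frac{S D}{8} = \frac{\left(-3\right) 0}{8} = 0 \cdot \frac{1}{8} = 0$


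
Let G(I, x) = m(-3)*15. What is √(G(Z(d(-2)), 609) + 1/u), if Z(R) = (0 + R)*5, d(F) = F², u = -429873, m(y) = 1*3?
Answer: 2*√2078896348983/429873 ≈ 6.7082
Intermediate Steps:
m(y) = 3
Z(R) = 5*R (Z(R) = R*5 = 5*R)
G(I, x) = 45 (G(I, x) = 3*15 = 45)
√(G(Z(d(-2)), 609) + 1/u) = √(45 + 1/(-429873)) = √(45 - 1/429873) = √(19344284/429873) = 2*√2078896348983/429873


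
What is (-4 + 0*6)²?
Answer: 16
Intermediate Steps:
(-4 + 0*6)² = (-4 + 0)² = (-4)² = 16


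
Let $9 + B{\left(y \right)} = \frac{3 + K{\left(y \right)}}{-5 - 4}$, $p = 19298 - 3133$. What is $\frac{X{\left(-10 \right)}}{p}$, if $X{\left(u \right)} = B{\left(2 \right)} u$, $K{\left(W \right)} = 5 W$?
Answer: $\frac{188}{29097} \approx 0.0064611$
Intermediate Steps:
$p = 16165$
$B{\left(y \right)} = - \frac{28}{3} - \frac{5 y}{9}$ ($B{\left(y \right)} = -9 + \frac{3 + 5 y}{-5 - 4} = -9 + \frac{3 + 5 y}{-9} = -9 + \left(3 + 5 y\right) \left(- \frac{1}{9}\right) = -9 - \left(\frac{1}{3} + \frac{5 y}{9}\right) = - \frac{28}{3} - \frac{5 y}{9}$)
$X{\left(u \right)} = - \frac{94 u}{9}$ ($X{\left(u \right)} = \left(- \frac{28}{3} - \frac{10}{9}\right) u = - \frac{94 u}{9}$)
$\frac{X{\left(-10 \right)}}{p} = \frac{\left(- \frac{94}{9}\right) \left(-10\right)}{16165} = \frac{940}{9} \cdot \frac{1}{16165} = \frac{188}{29097}$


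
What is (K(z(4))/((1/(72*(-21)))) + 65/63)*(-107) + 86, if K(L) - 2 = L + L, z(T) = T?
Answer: 101922383/63 ≈ 1.6178e+6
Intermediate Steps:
K(L) = 2 + 2*L (K(L) = 2 + (L + L) = 2 + 2*L)
(K(z(4))/((1/(72*(-21)))) + 65/63)*(-107) + 86 = ((2 + 2*4)/((1/(72*(-21)))) + 65/63)*(-107) + 86 = ((2 + 8)/(((1/72)*(-1/21))) + 65*(1/63))*(-107) + 86 = (10/(-1/1512) + 65/63)*(-107) + 86 = (10*(-1512) + 65/63)*(-107) + 86 = (-15120 + 65/63)*(-107) + 86 = -952495/63*(-107) + 86 = 101916965/63 + 86 = 101922383/63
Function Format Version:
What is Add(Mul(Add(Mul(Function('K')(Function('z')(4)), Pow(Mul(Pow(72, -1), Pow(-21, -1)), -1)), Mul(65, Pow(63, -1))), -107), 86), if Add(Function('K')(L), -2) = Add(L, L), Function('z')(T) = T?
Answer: Rational(101922383, 63) ≈ 1.6178e+6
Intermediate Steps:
Function('K')(L) = Add(2, Mul(2, L)) (Function('K')(L) = Add(2, Add(L, L)) = Add(2, Mul(2, L)))
Add(Mul(Add(Mul(Function('K')(Function('z')(4)), Pow(Mul(Pow(72, -1), Pow(-21, -1)), -1)), Mul(65, Pow(63, -1))), -107), 86) = Add(Mul(Add(Mul(Add(2, Mul(2, 4)), Pow(Mul(Pow(72, -1), Pow(-21, -1)), -1)), Mul(65, Pow(63, -1))), -107), 86) = Add(Mul(Add(Mul(Add(2, 8), Pow(Mul(Rational(1, 72), Rational(-1, 21)), -1)), Mul(65, Rational(1, 63))), -107), 86) = Add(Mul(Add(Mul(10, Pow(Rational(-1, 1512), -1)), Rational(65, 63)), -107), 86) = Add(Mul(Add(Mul(10, -1512), Rational(65, 63)), -107), 86) = Add(Mul(Add(-15120, Rational(65, 63)), -107), 86) = Add(Mul(Rational(-952495, 63), -107), 86) = Add(Rational(101916965, 63), 86) = Rational(101922383, 63)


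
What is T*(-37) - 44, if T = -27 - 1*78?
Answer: 3841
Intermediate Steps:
T = -105 (T = -27 - 78 = -105)
T*(-37) - 44 = -105*(-37) - 44 = 3885 - 44 = 3841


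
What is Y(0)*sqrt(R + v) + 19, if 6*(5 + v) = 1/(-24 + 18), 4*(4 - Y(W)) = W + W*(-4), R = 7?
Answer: 19 + 2*sqrt(71)/3 ≈ 24.617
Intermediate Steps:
Y(W) = 4 + 3*W/4 (Y(W) = 4 - (W + W*(-4))/4 = 4 - (W - 4*W)/4 = 4 - (-3)*W/4 = 4 + 3*W/4)
v = -181/36 (v = -5 + 1/(6*(-24 + 18)) = -5 + (1/6)/(-6) = -5 + (1/6)*(-1/6) = -5 - 1/36 = -181/36 ≈ -5.0278)
Y(0)*sqrt(R + v) + 19 = (4 + (3/4)*0)*sqrt(7 - 181/36) + 19 = (4 + 0)*sqrt(71/36) + 19 = 4*(sqrt(71)/6) + 19 = 2*sqrt(71)/3 + 19 = 19 + 2*sqrt(71)/3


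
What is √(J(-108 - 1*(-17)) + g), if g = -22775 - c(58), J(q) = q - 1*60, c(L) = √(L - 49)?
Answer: I*√22929 ≈ 151.42*I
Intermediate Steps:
c(L) = √(-49 + L)
J(q) = -60 + q (J(q) = q - 60 = -60 + q)
g = -22778 (g = -22775 - √(-49 + 58) = -22775 - √9 = -22775 - 1*3 = -22775 - 3 = -22778)
√(J(-108 - 1*(-17)) + g) = √((-60 + (-108 - 1*(-17))) - 22778) = √((-60 + (-108 + 17)) - 22778) = √((-60 - 91) - 22778) = √(-151 - 22778) = √(-22929) = I*√22929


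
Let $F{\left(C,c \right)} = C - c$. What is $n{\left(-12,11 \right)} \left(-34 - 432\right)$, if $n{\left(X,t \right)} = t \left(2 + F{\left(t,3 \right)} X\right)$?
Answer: $481844$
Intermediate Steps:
$n{\left(X,t \right)} = t \left(2 + X \left(-3 + t\right)\right)$ ($n{\left(X,t \right)} = t \left(2 + \left(t - 3\right) X\right) = t \left(2 + \left(-3 + t\right) X\right) = t \left(2 + X \left(-3 + t\right)\right)$)
$n{\left(-12,11 \right)} \left(-34 - 432\right) = 11 \left(2 - 12 \left(-3 + 11\right)\right) \left(-34 - 432\right) = 11 \left(2 - 96\right) \left(-34 - 432\right) = 11 \left(2 - 96\right) \left(-466\right) = 11 \left(-94\right) \left(-466\right) = \left(-1034\right) \left(-466\right) = 481844$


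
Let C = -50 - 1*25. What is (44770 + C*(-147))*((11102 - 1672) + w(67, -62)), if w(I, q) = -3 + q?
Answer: 522520175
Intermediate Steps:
C = -75 (C = -50 - 25 = -75)
(44770 + C*(-147))*((11102 - 1672) + w(67, -62)) = (44770 - 75*(-147))*((11102 - 1672) + (-3 - 62)) = (44770 + 11025)*(9430 - 65) = 55795*9365 = 522520175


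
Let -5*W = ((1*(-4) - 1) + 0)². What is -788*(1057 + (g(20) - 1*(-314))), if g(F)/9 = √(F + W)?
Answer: -1080348 - 7092*√15 ≈ -1.1078e+6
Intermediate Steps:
W = -5 (W = -((1*(-4) - 1) + 0)²/5 = -((-4 - 1) + 0)²/5 = -(-5 + 0)²/5 = -⅕*(-5)² = -⅕*25 = -5)
g(F) = 9*√(-5 + F) (g(F) = 9*√(F - 5) = 9*√(-5 + F))
-788*(1057 + (g(20) - 1*(-314))) = -788*(1057 + (9*√(-5 + 20) - 1*(-314))) = -788*(1057 + (9*√15 + 314)) = -788*(1057 + (314 + 9*√15)) = -788*(1371 + 9*√15) = -1080348 - 7092*√15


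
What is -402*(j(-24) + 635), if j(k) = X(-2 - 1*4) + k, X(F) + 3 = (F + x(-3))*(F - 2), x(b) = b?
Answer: -273360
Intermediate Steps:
X(F) = -3 + (-3 + F)*(-2 + F) (X(F) = -3 + (F - 3)*(F - 2) = -3 + (-3 + F)*(-2 + F))
j(k) = 69 + k (j(k) = (3 + (-2 - 1*4)² - 5*(-2 - 1*4)) + k = (3 + (-2 - 4)² - 5*(-2 - 4)) + k = (3 + (-6)² - 5*(-6)) + k = (3 + 36 + 30) + k = 69 + k)
-402*(j(-24) + 635) = -402*((69 - 24) + 635) = -402*(45 + 635) = -402*680 = -273360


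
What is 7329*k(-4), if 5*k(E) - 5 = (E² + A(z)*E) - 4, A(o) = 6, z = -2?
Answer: -51303/5 ≈ -10261.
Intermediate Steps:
k(E) = ⅕ + E²/5 + 6*E/5 (k(E) = 1 + ((E² + 6*E) - 4)/5 = 1 + (-4 + E² + 6*E)/5 = 1 + (-⅘ + E²/5 + 6*E/5) = ⅕ + E²/5 + 6*E/5)
7329*k(-4) = 7329*(⅕ + (⅕)*(-4)² + (6/5)*(-4)) = 7329*(⅕ + (⅕)*16 - 24/5) = 7329*(⅕ + 16/5 - 24/5) = 7329*(-7/5) = -51303/5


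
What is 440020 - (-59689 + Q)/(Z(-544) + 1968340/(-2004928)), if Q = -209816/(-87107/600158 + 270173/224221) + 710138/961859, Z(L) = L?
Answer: 16470383406210419883457599914244/37471250533473241923221969 ≈ 4.3955e+5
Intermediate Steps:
Q = -27157530836099832187786/137175779724009133 (Q = -209816/(-87107*1/600158 + 270173*(1/224221)) + 710138*(1/961859) = -209816/(-87107/600158 + 270173/224221) + 710138/961859 = -209816/142615268687/134568026918 + 710138/961859 = -209816*134568026918/142615268687 + 710138/961859 = -28234525135827088/142615268687 + 710138/961859 = -27157530836099832187786/137175779724009133 ≈ -1.9798e+5)
440020 - (-59689 + Q)/(Z(-544) + 1968340/(-2004928)) = 440020 - (-59689 - 27157530836099832187786/137175779724009133)/(-544 + 1968340/(-2004928)) = 440020 - (-35345415952046213327423)/(137175779724009133*(-544 + 1968340*(-1/2004928))) = 440020 - (-35345415952046213327423)/(137175779724009133*(-544 - 492085/501232)) = 440020 - (-35345415952046213327423)/(137175779724009133*(-273162293/501232)) = 440020 - (-35345415952046213327423)*(-501232)/(137175779724009133*273162293) = 440020 - 1*17716253528476027598530885136/37471250533473241923221969 = 440020 - 17716253528476027598530885136/37471250533473241923221969 = 16470383406210419883457599914244/37471250533473241923221969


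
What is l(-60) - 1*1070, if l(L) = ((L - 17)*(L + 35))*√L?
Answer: -1070 + 3850*I*√15 ≈ -1070.0 + 14911.0*I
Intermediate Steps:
l(L) = √L*(-17 + L)*(35 + L) (l(L) = ((-17 + L)*(35 + L))*√L = √L*(-17 + L)*(35 + L))
l(-60) - 1*1070 = √(-60)*(-595 + (-60)² + 18*(-60)) - 1*1070 = (2*I*√15)*(-595 + 3600 - 1080) - 1070 = (2*I*√15)*1925 - 1070 = 3850*I*√15 - 1070 = -1070 + 3850*I*√15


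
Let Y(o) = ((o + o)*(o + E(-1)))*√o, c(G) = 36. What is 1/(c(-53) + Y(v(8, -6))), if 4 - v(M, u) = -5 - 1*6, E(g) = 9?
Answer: -1/215964 + 5*√15/53991 ≈ 0.00035404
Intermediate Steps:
v(M, u) = 15 (v(M, u) = 4 - (-5 - 1*6) = 4 - (-5 - 6) = 4 - 1*(-11) = 4 + 11 = 15)
Y(o) = 2*o^(3/2)*(9 + o) (Y(o) = ((o + o)*(o + 9))*√o = ((2*o)*(9 + o))*√o = (2*o*(9 + o))*√o = 2*o^(3/2)*(9 + o))
1/(c(-53) + Y(v(8, -6))) = 1/(36 + 2*15^(3/2)*(9 + 15)) = 1/(36 + 2*(15*√15)*24) = 1/(36 + 720*√15)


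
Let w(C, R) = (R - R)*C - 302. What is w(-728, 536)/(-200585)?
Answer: 302/200585 ≈ 0.0015056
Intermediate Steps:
w(C, R) = -302 (w(C, R) = 0*C - 302 = 0 - 302 = -302)
w(-728, 536)/(-200585) = -302/(-200585) = -302*(-1/200585) = 302/200585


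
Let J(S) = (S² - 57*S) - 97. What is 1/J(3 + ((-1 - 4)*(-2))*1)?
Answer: -1/669 ≈ -0.0014948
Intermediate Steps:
J(S) = -97 + S² - 57*S
1/J(3 + ((-1 - 4)*(-2))*1) = 1/(-97 + (3 + ((-1 - 4)*(-2))*1)² - 57*(3 + ((-1 - 4)*(-2))*1)) = 1/(-97 + (3 - 5*(-2)*1)² - 57*(3 - 5*(-2)*1)) = 1/(-97 + (3 + 10*1)² - 57*(3 + 10*1)) = 1/(-97 + (3 + 10)² - 57*(3 + 10)) = 1/(-97 + 13² - 57*13) = 1/(-97 + 169 - 741) = 1/(-669) = -1/669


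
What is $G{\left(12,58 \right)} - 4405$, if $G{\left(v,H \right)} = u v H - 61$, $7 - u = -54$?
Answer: $37990$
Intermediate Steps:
$u = 61$ ($u = 7 - -54 = 7 + 54 = 61$)
$G{\left(v,H \right)} = -61 + 61 H v$ ($G{\left(v,H \right)} = 61 v H - 61 = 61 H v - 61 = -61 + 61 H v$)
$G{\left(12,58 \right)} - 4405 = \left(-61 + 61 \cdot 58 \cdot 12\right) - 4405 = \left(-61 + 42456\right) - 4405 = 42395 - 4405 = 37990$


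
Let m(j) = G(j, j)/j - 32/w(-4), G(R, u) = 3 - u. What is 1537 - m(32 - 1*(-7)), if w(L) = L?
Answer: 19889/13 ≈ 1529.9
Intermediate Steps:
m(j) = 8 + (3 - j)/j (m(j) = (3 - j)/j - 32/(-4) = (3 - j)/j - 32*(-1/4) = (3 - j)/j + 8 = 8 + (3 - j)/j)
1537 - m(32 - 1*(-7)) = 1537 - (7 + 3/(32 - 1*(-7))) = 1537 - (7 + 3/(32 + 7)) = 1537 - (7 + 3/39) = 1537 - (7 + 3*(1/39)) = 1537 - (7 + 1/13) = 1537 - 1*92/13 = 1537 - 92/13 = 19889/13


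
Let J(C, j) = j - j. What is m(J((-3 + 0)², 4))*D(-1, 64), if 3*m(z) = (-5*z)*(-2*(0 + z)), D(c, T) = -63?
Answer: 0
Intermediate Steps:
J(C, j) = 0
m(z) = 10*z²/3 (m(z) = ((-5*z)*(-2*(0 + z)))/3 = ((-5*z)*(-2*z))/3 = (10*z²)/3 = 10*z²/3)
m(J((-3 + 0)², 4))*D(-1, 64) = ((10/3)*0²)*(-63) = ((10/3)*0)*(-63) = 0*(-63) = 0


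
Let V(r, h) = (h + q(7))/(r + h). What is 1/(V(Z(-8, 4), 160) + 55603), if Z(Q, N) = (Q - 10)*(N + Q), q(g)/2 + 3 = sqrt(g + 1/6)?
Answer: 4489217400/249616935003707 - 116*sqrt(258)/249616935003707 ≈ 1.7984e-5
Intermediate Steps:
q(g) = -6 + 2*sqrt(1/6 + g) (q(g) = -6 + 2*sqrt(g + 1/6) = -6 + 2*sqrt(1/6 + g))
Z(Q, N) = (-10 + Q)*(N + Q)
V(r, h) = (-6 + h + sqrt(258)/3)/(h + r) (V(r, h) = (h + (-6 + sqrt(6 + 36*7)/3))/(r + h) = (h + (-6 + sqrt(6 + 252)/3))/(h + r) = (h + (-6 + sqrt(258)/3))/(h + r) = (-6 + h + sqrt(258)/3)/(h + r))
1/(V(Z(-8, 4), 160) + 55603) = 1/((-6 + 160 + sqrt(258)/3)/(160 + ((-8)**2 - 10*4 - 10*(-8) + 4*(-8))) + 55603) = 1/((154 + sqrt(258)/3)/(160 + (64 - 40 + 80 - 32)) + 55603) = 1/((154 + sqrt(258)/3)/(160 + 72) + 55603) = 1/((154 + sqrt(258)/3)/232 + 55603) = 1/((77/116 + sqrt(258)/696) + 55603) = 1/(6450025/116 + sqrt(258)/696)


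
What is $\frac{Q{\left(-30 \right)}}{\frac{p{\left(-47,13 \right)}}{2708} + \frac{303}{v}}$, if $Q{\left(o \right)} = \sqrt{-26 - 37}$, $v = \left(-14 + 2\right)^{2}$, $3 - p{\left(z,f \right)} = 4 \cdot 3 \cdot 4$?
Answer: $\frac{97488 i \sqrt{7}}{67837} \approx 3.8022 i$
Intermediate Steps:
$p{\left(z,f \right)} = -45$ ($p{\left(z,f \right)} = 3 - 4 \cdot 3 \cdot 4 = 3 - 12 \cdot 4 = 3 - 48 = -45$)
$v = 144$ ($v = \left(-12\right)^{2} = 144$)
$Q{\left(o \right)} = 3 i \sqrt{7}$ ($Q{\left(o \right)} = \sqrt{-63} = 3 i \sqrt{7}$)
$\frac{Q{\left(-30 \right)}}{\frac{p{\left(-47,13 \right)}}{2708} + \frac{303}{v}} = \frac{3 i \sqrt{7}}{- \frac{45}{2708} + \frac{303}{144}} = \frac{3 i \sqrt{7}}{\left(-45\right) \frac{1}{2708} + 303 \cdot \frac{1}{144}} = \frac{3 i \sqrt{7}}{- \frac{45}{2708} + \frac{101}{48}} = \frac{3 i \sqrt{7}}{\frac{67837}{32496}} = 3 i \sqrt{7} \cdot \frac{32496}{67837} = \frac{97488 i \sqrt{7}}{67837}$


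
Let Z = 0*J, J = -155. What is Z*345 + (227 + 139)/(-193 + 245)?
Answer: 183/26 ≈ 7.0385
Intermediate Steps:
Z = 0 (Z = 0*(-155) = 0)
Z*345 + (227 + 139)/(-193 + 245) = 0*345 + (227 + 139)/(-193 + 245) = 0 + 366/52 = 0 + 366*(1/52) = 0 + 183/26 = 183/26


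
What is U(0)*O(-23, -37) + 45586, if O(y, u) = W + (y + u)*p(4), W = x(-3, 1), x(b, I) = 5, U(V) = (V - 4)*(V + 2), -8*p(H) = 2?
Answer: 45426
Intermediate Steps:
p(H) = -¼ (p(H) = -⅛*2 = -¼)
U(V) = (-4 + V)*(2 + V)
W = 5
O(y, u) = 5 - u/4 - y/4 (O(y, u) = 5 + (y + u)*(-¼) = 5 + (u + y)*(-¼) = 5 + (-u/4 - y/4) = 5 - u/4 - y/4)
U(0)*O(-23, -37) + 45586 = (-8 + 0² - 2*0)*(5 - ¼*(-37) - ¼*(-23)) + 45586 = (-8 + 0 + 0)*(5 + 37/4 + 23/4) + 45586 = -8*20 + 45586 = -160 + 45586 = 45426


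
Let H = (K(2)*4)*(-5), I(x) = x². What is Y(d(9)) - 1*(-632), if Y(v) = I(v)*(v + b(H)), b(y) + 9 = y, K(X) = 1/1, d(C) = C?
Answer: -988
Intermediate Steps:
K(X) = 1
H = -20 (H = (1*4)*(-5) = 4*(-5) = -20)
b(y) = -9 + y
Y(v) = v²*(-29 + v) (Y(v) = v²*(v + (-9 - 20)) = v²*(v - 29) = v²*(-29 + v))
Y(d(9)) - 1*(-632) = 9²*(-29 + 9) - 1*(-632) = 81*(-20) + 632 = -1620 + 632 = -988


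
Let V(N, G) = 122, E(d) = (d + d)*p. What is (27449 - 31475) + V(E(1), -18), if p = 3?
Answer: -3904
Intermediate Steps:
E(d) = 6*d (E(d) = (d + d)*3 = (2*d)*3 = 6*d)
(27449 - 31475) + V(E(1), -18) = (27449 - 31475) + 122 = -4026 + 122 = -3904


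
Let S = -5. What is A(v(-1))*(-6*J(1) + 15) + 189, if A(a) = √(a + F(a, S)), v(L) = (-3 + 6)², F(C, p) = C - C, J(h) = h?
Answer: 216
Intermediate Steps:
F(C, p) = 0
v(L) = 9 (v(L) = 3² = 9)
A(a) = √a (A(a) = √(a + 0) = √a)
A(v(-1))*(-6*J(1) + 15) + 189 = √9*(-6*1 + 15) + 189 = 3*(-6 + 15) + 189 = 3*9 + 189 = 27 + 189 = 216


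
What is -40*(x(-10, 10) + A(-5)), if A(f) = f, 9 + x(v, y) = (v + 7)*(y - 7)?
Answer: 920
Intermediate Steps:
x(v, y) = -9 + (-7 + y)*(7 + v) (x(v, y) = -9 + (v + 7)*(y - 7) = -9 + (7 + v)*(-7 + y) = -9 + (-7 + y)*(7 + v))
-40*(x(-10, 10) + A(-5)) = -40*((-58 - 7*(-10) + 7*10 - 10*10) - 5) = -40*((-58 + 70 + 70 - 100) - 5) = -40*(-18 - 5) = -40*(-23) = 920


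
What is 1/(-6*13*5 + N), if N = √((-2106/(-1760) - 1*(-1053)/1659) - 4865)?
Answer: -189789600/76384556411 - 4*I*√71980516480565/76384556411 ≈ -0.0024847 - 0.00044429*I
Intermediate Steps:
N = I*√71980516480565/121660 (N = √((-2106*(-1/1760) + 1053*(1/1659)) - 4865) = √((1053/880 + 351/553) - 4865) = √(891189/486640 - 4865) = √(-2366612411/486640) = I*√71980516480565/121660 ≈ 69.736*I)
1/(-6*13*5 + N) = 1/(-6*13*5 + I*√71980516480565/121660) = 1/(-78*5 + I*√71980516480565/121660) = 1/(-390 + I*√71980516480565/121660)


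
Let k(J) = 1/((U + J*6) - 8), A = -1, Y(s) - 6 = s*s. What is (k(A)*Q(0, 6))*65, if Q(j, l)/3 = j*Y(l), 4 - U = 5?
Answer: 0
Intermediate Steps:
U = -1 (U = 4 - 1*5 = 4 - 5 = -1)
Y(s) = 6 + s**2 (Y(s) = 6 + s*s = 6 + s**2)
Q(j, l) = 3*j*(6 + l**2) (Q(j, l) = 3*(j*(6 + l**2)) = 3*j*(6 + l**2))
k(J) = 1/(-9 + 6*J) (k(J) = 1/((-1 + J*6) - 8) = 1/((-1 + 6*J) - 8) = 1/(-9 + 6*J))
(k(A)*Q(0, 6))*65 = ((1/(3*(-3 + 2*(-1))))*(3*0*(6 + 6**2)))*65 = ((1/(3*(-3 - 2)))*(3*0*(6 + 36)))*65 = (((1/3)/(-5))*(3*0*42))*65 = (((1/3)*(-1/5))*0)*65 = -1/15*0*65 = 0*65 = 0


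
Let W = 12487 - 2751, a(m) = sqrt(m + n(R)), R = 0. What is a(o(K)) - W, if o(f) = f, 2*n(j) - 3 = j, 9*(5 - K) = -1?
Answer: -9736 + sqrt(238)/6 ≈ -9733.4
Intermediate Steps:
K = 46/9 (K = 5 - 1/9*(-1) = 5 + 1/9 = 46/9 ≈ 5.1111)
n(j) = 3/2 + j/2
a(m) = sqrt(3/2 + m) (a(m) = sqrt(m + (3/2 + (1/2)*0)) = sqrt(m + (3/2 + 0)) = sqrt(m + 3/2) = sqrt(3/2 + m))
W = 9736
a(o(K)) - W = sqrt(6 + 4*(46/9))/2 - 1*9736 = sqrt(6 + 184/9)/2 - 9736 = sqrt(238/9)/2 - 9736 = (sqrt(238)/3)/2 - 9736 = sqrt(238)/6 - 9736 = -9736 + sqrt(238)/6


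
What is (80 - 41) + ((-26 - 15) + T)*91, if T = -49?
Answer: -8151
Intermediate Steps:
(80 - 41) + ((-26 - 15) + T)*91 = (80 - 41) + ((-26 - 15) - 49)*91 = 39 + (-41 - 49)*91 = 39 - 90*91 = 39 - 8190 = -8151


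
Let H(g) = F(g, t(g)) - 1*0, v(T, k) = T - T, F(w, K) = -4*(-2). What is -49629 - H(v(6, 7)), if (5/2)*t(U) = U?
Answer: -49637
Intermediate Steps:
t(U) = 2*U/5
F(w, K) = 8
v(T, k) = 0
H(g) = 8 (H(g) = 8 - 1*0 = 8 + 0 = 8)
-49629 - H(v(6, 7)) = -49629 - 1*8 = -49629 - 8 = -49637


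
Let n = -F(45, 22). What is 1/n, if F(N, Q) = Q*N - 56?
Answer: -1/934 ≈ -0.0010707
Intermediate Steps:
F(N, Q) = -56 + N*Q (F(N, Q) = N*Q - 56 = -56 + N*Q)
n = -934 (n = -(-56 + 45*22) = -(-56 + 990) = -1*934 = -934)
1/n = 1/(-934) = -1/934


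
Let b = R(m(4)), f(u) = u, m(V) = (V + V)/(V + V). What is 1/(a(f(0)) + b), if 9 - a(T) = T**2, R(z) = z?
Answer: 1/10 ≈ 0.10000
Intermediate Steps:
m(V) = 1 (m(V) = (2*V)/((2*V)) = (2*V)*(1/(2*V)) = 1)
b = 1
a(T) = 9 - T**2
1/(a(f(0)) + b) = 1/((9 - 1*0**2) + 1) = 1/((9 - 1*0) + 1) = 1/((9 + 0) + 1) = 1/(9 + 1) = 1/10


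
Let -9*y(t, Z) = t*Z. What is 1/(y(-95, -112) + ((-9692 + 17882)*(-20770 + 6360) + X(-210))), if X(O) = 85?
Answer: -9/1062170975 ≈ -8.4732e-9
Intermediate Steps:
y(t, Z) = -Z*t/9 (y(t, Z) = -t*Z/9 = -Z*t/9)
1/(y(-95, -112) + ((-9692 + 17882)*(-20770 + 6360) + X(-210))) = 1/(-⅑*(-112)*(-95) + ((-9692 + 17882)*(-20770 + 6360) + 85)) = 1/(-10640/9 + (8190*(-14410) + 85)) = 1/(-10640/9 + (-118017900 + 85)) = 1/(-10640/9 - 118017815) = 1/(-1062170975/9) = -9/1062170975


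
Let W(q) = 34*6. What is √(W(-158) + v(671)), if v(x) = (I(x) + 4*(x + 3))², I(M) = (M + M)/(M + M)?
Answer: √7274013 ≈ 2697.0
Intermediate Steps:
I(M) = 1 (I(M) = (2*M)/((2*M)) = (2*M)*(1/(2*M)) = 1)
W(q) = 204
v(x) = (13 + 4*x)² (v(x) = (1 + 4*(x + 3))² = (1 + 4*(3 + x))² = (1 + (12 + 4*x))² = (13 + 4*x)²)
√(W(-158) + v(671)) = √(204 + (13 + 4*671)²) = √(204 + (13 + 2684)²) = √(204 + 2697²) = √(204 + 7273809) = √7274013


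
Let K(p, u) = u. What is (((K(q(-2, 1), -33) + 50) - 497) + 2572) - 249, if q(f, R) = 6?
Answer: 1843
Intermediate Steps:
(((K(q(-2, 1), -33) + 50) - 497) + 2572) - 249 = (((-33 + 50) - 497) + 2572) - 249 = ((17 - 497) + 2572) - 249 = (-480 + 2572) - 249 = 2092 - 249 = 1843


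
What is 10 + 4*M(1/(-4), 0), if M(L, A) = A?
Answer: 10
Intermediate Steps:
10 + 4*M(1/(-4), 0) = 10 + 4*0 = 10 + 0 = 10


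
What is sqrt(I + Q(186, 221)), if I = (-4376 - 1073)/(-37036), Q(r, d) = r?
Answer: sqrt(63832888555)/18518 ≈ 13.644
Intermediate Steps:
I = 5449/37036 (I = -5449*(-1/37036) = 5449/37036 ≈ 0.14713)
sqrt(I + Q(186, 221)) = sqrt(5449/37036 + 186) = sqrt(6894145/37036) = sqrt(63832888555)/18518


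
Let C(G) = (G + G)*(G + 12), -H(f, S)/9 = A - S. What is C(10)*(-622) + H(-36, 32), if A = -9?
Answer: -273311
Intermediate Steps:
H(f, S) = 81 + 9*S (H(f, S) = -9*(-9 - S) = 81 + 9*S)
C(G) = 2*G*(12 + G) (C(G) = (2*G)*(12 + G) = 2*G*(12 + G))
C(10)*(-622) + H(-36, 32) = (2*10*(12 + 10))*(-622) + (81 + 9*32) = (2*10*22)*(-622) + (81 + 288) = 440*(-622) + 369 = -273680 + 369 = -273311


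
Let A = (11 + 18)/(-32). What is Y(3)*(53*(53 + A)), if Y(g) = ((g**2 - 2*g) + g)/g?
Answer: 88351/16 ≈ 5521.9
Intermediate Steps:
A = -29/32 (A = 29*(-1/32) = -29/32 ≈ -0.90625)
Y(g) = (g**2 - g)/g
Y(3)*(53*(53 + A)) = (-1 + 3)*(53*(53 - 29/32)) = 2*(53*(1667/32)) = 2*(88351/32) = 88351/16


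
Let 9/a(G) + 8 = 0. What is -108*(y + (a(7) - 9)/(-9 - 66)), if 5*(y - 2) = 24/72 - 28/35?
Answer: -441/2 ≈ -220.50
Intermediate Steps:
a(G) = -9/8 (a(G) = 9/(-8 + 0) = 9/(-8) = 9*(-⅛) = -9/8)
y = 143/75 (y = 2 + (24/72 - 28/35)/5 = 2 + (24*(1/72) - 28*1/35)/5 = 2 + (⅓ - ⅘)/5 = 2 + (⅕)*(-7/15) = 2 - 7/75 = 143/75 ≈ 1.9067)
-108*(y + (a(7) - 9)/(-9 - 66)) = -108*(143/75 + (-9/8 - 9)/(-9 - 66)) = -108*(143/75 - 81/8/(-75)) = -108*(143/75 - 81/8*(-1/75)) = -108*(143/75 + 27/200) = -108*49/24 = -441/2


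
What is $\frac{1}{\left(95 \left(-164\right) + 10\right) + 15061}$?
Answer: $- \frac{1}{509} \approx -0.0019646$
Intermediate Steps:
$\frac{1}{\left(95 \left(-164\right) + 10\right) + 15061} = \frac{1}{\left(-15580 + 10\right) + 15061} = \frac{1}{-15570 + 15061} = \frac{1}{-509} = - \frac{1}{509}$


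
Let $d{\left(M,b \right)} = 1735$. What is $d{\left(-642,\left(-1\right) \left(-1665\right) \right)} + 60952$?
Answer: $62687$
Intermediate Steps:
$d{\left(-642,\left(-1\right) \left(-1665\right) \right)} + 60952 = 1735 + 60952 = 62687$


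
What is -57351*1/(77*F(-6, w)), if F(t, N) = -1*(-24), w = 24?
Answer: -2731/88 ≈ -31.034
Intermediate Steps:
F(t, N) = 24
-57351*1/(77*F(-6, w)) = -57351/(77*24) = -57351/1848 = -57351*1/1848 = -2731/88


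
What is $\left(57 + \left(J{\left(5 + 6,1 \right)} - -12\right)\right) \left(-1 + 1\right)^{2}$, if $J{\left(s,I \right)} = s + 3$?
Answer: $0$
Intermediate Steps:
$J{\left(s,I \right)} = 3 + s$
$\left(57 + \left(J{\left(5 + 6,1 \right)} - -12\right)\right) \left(-1 + 1\right)^{2} = \left(57 + \left(\left(3 + \left(5 + 6\right)\right) - -12\right)\right) \left(-1 + 1\right)^{2} = \left(57 + \left(\left(3 + 11\right) + 12\right)\right) 0^{2} = \left(57 + \left(14 + 12\right)\right) 0 = \left(57 + 26\right) 0 = 83 \cdot 0 = 0$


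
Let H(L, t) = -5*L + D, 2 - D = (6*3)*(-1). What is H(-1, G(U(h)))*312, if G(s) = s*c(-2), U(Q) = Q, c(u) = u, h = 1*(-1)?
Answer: 7800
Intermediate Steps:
h = -1
D = 20 (D = 2 - 6*3*(-1) = 2 - 18*(-1) = 2 - 1*(-18) = 2 + 18 = 20)
G(s) = -2*s (G(s) = s*(-2) = -2*s)
H(L, t) = 20 - 5*L (H(L, t) = -5*L + 20 = 20 - 5*L)
H(-1, G(U(h)))*312 = (20 - 5*(-1))*312 = (20 + 5)*312 = 25*312 = 7800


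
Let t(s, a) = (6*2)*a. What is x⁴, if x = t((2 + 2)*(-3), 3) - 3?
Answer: 1185921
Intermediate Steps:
t(s, a) = 12*a
x = 33 (x = 12*3 - 3 = 36 - 3 = 33)
x⁴ = 33⁴ = 1185921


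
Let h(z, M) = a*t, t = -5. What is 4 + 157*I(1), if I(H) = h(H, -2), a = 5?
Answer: -3921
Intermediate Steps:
h(z, M) = -25 (h(z, M) = 5*(-5) = -25)
I(H) = -25
4 + 157*I(1) = 4 + 157*(-25) = 4 - 3925 = -3921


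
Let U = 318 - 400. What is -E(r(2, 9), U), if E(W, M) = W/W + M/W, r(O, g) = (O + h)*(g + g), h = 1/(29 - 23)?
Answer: 43/39 ≈ 1.1026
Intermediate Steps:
h = ⅙ (h = 1/6 = ⅙ ≈ 0.16667)
U = -82
r(O, g) = 2*g*(⅙ + O) (r(O, g) = (O + ⅙)*(g + g) = (⅙ + O)*(2*g) = 2*g*(⅙ + O))
E(W, M) = 1 + M/W
-E(r(2, 9), U) = -(-82 + (⅓)*9*(1 + 6*2))/((⅓)*9*(1 + 6*2)) = -(-82 + (⅓)*9*(1 + 12))/((⅓)*9*(1 + 12)) = -(-82 + (⅓)*9*13)/((⅓)*9*13) = -(-82 + 39)/39 = -(-43)/39 = -1*(-43/39) = 43/39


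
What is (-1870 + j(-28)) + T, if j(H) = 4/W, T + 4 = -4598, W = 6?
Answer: -19414/3 ≈ -6471.3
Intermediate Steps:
T = -4602 (T = -4 - 4598 = -4602)
j(H) = ⅔ (j(H) = 4/6 = 4*(⅙) = ⅔)
(-1870 + j(-28)) + T = (-1870 + ⅔) - 4602 = -5608/3 - 4602 = -19414/3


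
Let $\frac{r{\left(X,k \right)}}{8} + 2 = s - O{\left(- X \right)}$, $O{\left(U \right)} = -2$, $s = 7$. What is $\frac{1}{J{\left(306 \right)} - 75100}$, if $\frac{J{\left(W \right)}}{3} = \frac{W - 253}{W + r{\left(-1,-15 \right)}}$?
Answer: $- \frac{362}{27186041} \approx -1.3316 \cdot 10^{-5}$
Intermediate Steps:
$r{\left(X,k \right)} = 56$ ($r{\left(X,k \right)} = -16 + 8 \left(7 - -2\right) = -16 + 8 \left(7 + 2\right) = -16 + 8 \cdot 9 = -16 + 72 = 56$)
$J{\left(W \right)} = \frac{3 \left(-253 + W\right)}{56 + W}$ ($J{\left(W \right)} = 3 \frac{W - 253}{W + 56} = 3 \frac{-253 + W}{56 + W} = \frac{3 \left(-253 + W\right)}{56 + W}$)
$\frac{1}{J{\left(306 \right)} - 75100} = \frac{1}{\frac{3 \left(-253 + 306\right)}{56 + 306} - 75100} = \frac{1}{3 \cdot \frac{1}{362} \cdot 53 - 75100} = \frac{1}{\frac{159}{362} - 75100} = \frac{1}{- \frac{27186041}{362}} = - \frac{362}{27186041}$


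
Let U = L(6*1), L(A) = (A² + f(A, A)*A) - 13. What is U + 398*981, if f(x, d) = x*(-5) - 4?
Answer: 390257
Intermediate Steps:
f(x, d) = -4 - 5*x (f(x, d) = -5*x - 4 = -4 - 5*x)
L(A) = -13 + A² + A*(-4 - 5*A) (L(A) = (A² + (-4 - 5*A)*A) - 13 = (A² + A*(-4 - 5*A)) - 13 = -13 + A² + A*(-4 - 5*A))
U = -181 (U = -13 + (6*1)² - 6*1*(4 + 5*(6*1)) = -13 + 6² - 1*6*(4 + 5*6) = -13 + 36 - 1*6*(4 + 30) = -13 + 36 - 1*6*34 = -13 + 36 - 204 = -181)
U + 398*981 = -181 + 398*981 = -181 + 390438 = 390257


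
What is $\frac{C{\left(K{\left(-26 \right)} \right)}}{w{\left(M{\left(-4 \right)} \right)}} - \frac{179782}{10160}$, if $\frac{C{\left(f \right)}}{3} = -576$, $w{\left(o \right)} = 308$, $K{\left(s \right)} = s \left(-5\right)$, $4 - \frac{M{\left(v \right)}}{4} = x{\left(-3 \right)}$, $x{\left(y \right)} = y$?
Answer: $- \frac{9116167}{391160} \approx -23.305$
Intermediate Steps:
$M{\left(v \right)} = 28$ ($M{\left(v \right)} = 16 - -12 = 16 + 12 = 28$)
$K{\left(s \right)} = - 5 s$
$C{\left(f \right)} = -1728$ ($C{\left(f \right)} = 3 \left(-576\right) = -1728$)
$\frac{C{\left(K{\left(-26 \right)} \right)}}{w{\left(M{\left(-4 \right)} \right)}} - \frac{179782}{10160} = - \frac{1728}{308} - \frac{179782}{10160} = \left(-1728\right) \frac{1}{308} - \frac{89891}{5080} = - \frac{432}{77} - \frac{89891}{5080} = - \frac{9116167}{391160}$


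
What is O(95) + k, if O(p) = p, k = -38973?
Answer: -38878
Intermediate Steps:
O(95) + k = 95 - 38973 = -38878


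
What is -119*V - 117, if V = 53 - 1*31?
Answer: -2735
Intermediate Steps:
V = 22 (V = 53 - 31 = 22)
-119*V - 117 = -119*22 - 117 = -2618 - 117 = -2735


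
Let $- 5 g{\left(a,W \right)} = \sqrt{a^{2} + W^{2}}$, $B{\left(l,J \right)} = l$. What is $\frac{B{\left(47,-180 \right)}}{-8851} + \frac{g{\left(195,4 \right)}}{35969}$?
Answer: $- \frac{47}{8851} - \frac{\sqrt{38041}}{179845} \approx -0.0063946$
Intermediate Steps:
$g{\left(a,W \right)} = - \frac{\sqrt{W^{2} + a^{2}}}{5}$ ($g{\left(a,W \right)} = - \frac{\sqrt{a^{2} + W^{2}}}{5} = - \frac{\sqrt{W^{2} + a^{2}}}{5}$)
$\frac{B{\left(47,-180 \right)}}{-8851} + \frac{g{\left(195,4 \right)}}{35969} = \frac{47}{-8851} + \frac{\left(- \frac{1}{5}\right) \sqrt{4^{2} + 195^{2}}}{35969} = 47 \left(- \frac{1}{8851}\right) + - \frac{\sqrt{16 + 38025}}{5} \cdot \frac{1}{35969} = - \frac{47}{8851} + - \frac{\sqrt{38041}}{5} \cdot \frac{1}{35969} = - \frac{47}{8851} - \frac{\sqrt{38041}}{179845}$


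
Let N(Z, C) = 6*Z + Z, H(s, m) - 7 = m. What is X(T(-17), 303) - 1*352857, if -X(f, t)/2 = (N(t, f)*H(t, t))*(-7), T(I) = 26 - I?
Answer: 8852283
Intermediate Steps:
H(s, m) = 7 + m
N(Z, C) = 7*Z
X(f, t) = 98*t*(7 + t) (X(f, t) = -2*(7*t)*(7 + t)*(-7) = -2*7*t*(7 + t)*(-7) = -(-98)*t*(7 + t) = 98*t*(7 + t))
X(T(-17), 303) - 1*352857 = 98*303*(7 + 303) - 1*352857 = 98*303*310 - 352857 = 9205140 - 352857 = 8852283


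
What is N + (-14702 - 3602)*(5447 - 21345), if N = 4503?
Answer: 291001495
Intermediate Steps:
N + (-14702 - 3602)*(5447 - 21345) = 4503 + (-14702 - 3602)*(5447 - 21345) = 4503 - 18304*(-15898) = 4503 + 290996992 = 291001495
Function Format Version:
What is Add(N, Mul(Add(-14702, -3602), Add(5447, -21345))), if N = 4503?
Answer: 291001495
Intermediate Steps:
Add(N, Mul(Add(-14702, -3602), Add(5447, -21345))) = Add(4503, Mul(Add(-14702, -3602), Add(5447, -21345))) = Add(4503, Mul(-18304, -15898)) = Add(4503, 290996992) = 291001495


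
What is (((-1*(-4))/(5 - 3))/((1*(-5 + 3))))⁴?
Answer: 1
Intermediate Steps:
(((-1*(-4))/(5 - 3))/((1*(-5 + 3))))⁴ = ((4/2)/((1*(-2))))⁴ = (((½)*4)/(-2))⁴ = (2*(-½))⁴ = (-1)⁴ = 1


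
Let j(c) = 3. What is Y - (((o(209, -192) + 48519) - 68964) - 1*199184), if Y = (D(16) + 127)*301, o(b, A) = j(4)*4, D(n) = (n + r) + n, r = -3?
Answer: 266573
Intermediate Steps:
D(n) = -3 + 2*n (D(n) = (n - 3) + n = (-3 + n) + n = -3 + 2*n)
o(b, A) = 12 (o(b, A) = 3*4 = 12)
Y = 46956 (Y = ((-3 + 2*16) + 127)*301 = ((-3 + 32) + 127)*301 = (29 + 127)*301 = 156*301 = 46956)
Y - (((o(209, -192) + 48519) - 68964) - 1*199184) = 46956 - (((12 + 48519) - 68964) - 1*199184) = 46956 - ((48531 - 68964) - 199184) = 46956 - (-20433 - 199184) = 46956 - 1*(-219617) = 46956 + 219617 = 266573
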